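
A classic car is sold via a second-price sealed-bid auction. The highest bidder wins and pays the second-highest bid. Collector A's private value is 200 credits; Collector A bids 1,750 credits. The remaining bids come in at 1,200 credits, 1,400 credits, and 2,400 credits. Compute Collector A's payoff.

Collector A's payoff: 0 credits.

Highest competing bid: 2,400 credits.
Collector A's bid 1,750 credits is not the highest, so Collector A loses, pays nothing, and earns zero payoff.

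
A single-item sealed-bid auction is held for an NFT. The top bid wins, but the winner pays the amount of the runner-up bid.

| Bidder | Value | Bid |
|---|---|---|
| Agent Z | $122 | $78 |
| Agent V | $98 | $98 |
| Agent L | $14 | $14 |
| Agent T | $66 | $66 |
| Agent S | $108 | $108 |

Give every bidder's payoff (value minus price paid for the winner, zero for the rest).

Sorted high to low: Agent S $108 > Agent V $98 > Agent Z $78 > Agent T $66 > Agent L $14.
Agent S has the top bid and wins; the price is the second-highest bid, $98.
Agent S's payoff = $108 − $98 = $10. All other bidders lose, so their payoff is 0.

Payoffs: Agent Z $0, Agent V $0, Agent L $0, Agent T $0, Agent S $10.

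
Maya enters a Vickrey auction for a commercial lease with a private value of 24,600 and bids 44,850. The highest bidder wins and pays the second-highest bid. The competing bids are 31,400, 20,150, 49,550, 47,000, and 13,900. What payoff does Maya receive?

Highest competing bid: 49,550.
Maya's bid 44,850 is not the highest, so Maya loses, pays nothing, and earns zero payoff.

Maya's payoff: 0.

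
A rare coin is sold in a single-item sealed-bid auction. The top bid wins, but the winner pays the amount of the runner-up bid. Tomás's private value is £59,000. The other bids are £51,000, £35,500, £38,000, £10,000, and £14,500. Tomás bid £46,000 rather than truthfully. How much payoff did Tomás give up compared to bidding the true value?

The highest competing bid is £51,000.
Bidding truthfully at £59,000: Tomás has the top bid, wins, and pays the second-highest bid £51,000. Payoff = £59,000 − £51,000 = £8,000.
Bidding £46,000: the top bid is £51,000 (a rival), so Tomás loses. Payoff = £0.
Regret = truthful payoff − actual payoff = £8,000 − £0 = £8,000.

£8,000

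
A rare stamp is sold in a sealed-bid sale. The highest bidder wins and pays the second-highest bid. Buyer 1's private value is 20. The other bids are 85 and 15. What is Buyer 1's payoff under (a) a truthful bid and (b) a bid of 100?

(a) 0  (b) -65

The highest competing bid is 85.
Bidding truthfully at 20: the top bid is 85 (a rival), so Buyer 1 loses. Payoff = 0.
Bidding 100: Buyer 1 has the top bid, wins, and pays the second-highest bid 85. Payoff = 20 − 85 = -65.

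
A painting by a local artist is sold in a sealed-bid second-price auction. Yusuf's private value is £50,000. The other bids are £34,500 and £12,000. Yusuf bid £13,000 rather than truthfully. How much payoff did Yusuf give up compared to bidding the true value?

£15,500

The highest competing bid is £34,500.
Bidding truthfully at £50,000: Yusuf has the top bid, wins, and pays the second-highest bid £34,500. Payoff = £50,000 − £34,500 = £15,500.
Bidding £13,000: the top bid is £34,500 (a rival), so Yusuf loses. Payoff = £0.
Regret = truthful payoff − actual payoff = £15,500 − £0 = £15,500.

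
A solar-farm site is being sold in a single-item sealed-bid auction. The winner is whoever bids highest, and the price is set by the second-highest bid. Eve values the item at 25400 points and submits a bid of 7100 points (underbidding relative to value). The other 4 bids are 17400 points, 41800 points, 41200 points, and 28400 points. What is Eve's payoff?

Highest competing bid: 41800 points.
Eve's bid 7100 points is not the highest, so Eve loses, pays nothing, and earns zero payoff.

Payoff = 0 points.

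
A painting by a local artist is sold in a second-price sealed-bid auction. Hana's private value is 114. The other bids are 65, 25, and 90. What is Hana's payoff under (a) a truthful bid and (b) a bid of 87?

(a) 24  (b) 0

The highest competing bid is 90.
Bidding truthfully at 114: Hana has the top bid, wins, and pays the second-highest bid 90. Payoff = 114 − 90 = 24.
Bidding 87: the top bid is 90 (a rival), so Hana loses. Payoff = 0.
This is the dominant-strategy logic: truthful bidding weakly beats any alternative.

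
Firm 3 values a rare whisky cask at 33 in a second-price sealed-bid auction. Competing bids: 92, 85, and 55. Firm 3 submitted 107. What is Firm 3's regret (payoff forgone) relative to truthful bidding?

The highest competing bid is 92.
Bidding truthfully at 33: the top bid is 92 (a rival), so Firm 3 loses. Payoff = 0.
Bidding 107: Firm 3 has the top bid, wins, and pays the second-highest bid 92. Payoff = 33 − 92 = -59.
Regret = truthful payoff − actual payoff = 0 − -59 = 59.
Deviating from a truthful bid can only lose payoff in a second-price auction — never gain.

Payoff forgone: 59.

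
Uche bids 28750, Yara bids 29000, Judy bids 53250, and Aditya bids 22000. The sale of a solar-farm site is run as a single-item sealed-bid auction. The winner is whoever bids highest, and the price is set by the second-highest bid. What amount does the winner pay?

Ranking the bids: Judy 53250; Yara 29000; Uche 28750; Aditya 22000.
Judy has the highest bid, so Judy wins.
The second-highest bid is 29000, so that is what Judy pays.

29000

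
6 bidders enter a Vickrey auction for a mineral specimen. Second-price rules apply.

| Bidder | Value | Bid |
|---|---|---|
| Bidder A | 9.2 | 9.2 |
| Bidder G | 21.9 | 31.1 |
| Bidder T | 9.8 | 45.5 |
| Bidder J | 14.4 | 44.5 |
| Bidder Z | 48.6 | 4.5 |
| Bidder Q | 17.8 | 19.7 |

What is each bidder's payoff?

Payoffs: Bidder A 0.0, Bidder G 0.0, Bidder T -34.7, Bidder J 0.0, Bidder Z 0.0, Bidder Q 0.0.

Sorted high to low: Bidder T 45.5; Bidder J 44.5; Bidder G 31.1; Bidder Q 19.7; Bidder A 9.2; Bidder Z 4.5.
Bidder T has the top bid and wins; the price is the second-highest bid, 44.5.
Bidder T's payoff = 9.8 − 44.5 = -34.7. All other bidders lose, so their payoff is 0.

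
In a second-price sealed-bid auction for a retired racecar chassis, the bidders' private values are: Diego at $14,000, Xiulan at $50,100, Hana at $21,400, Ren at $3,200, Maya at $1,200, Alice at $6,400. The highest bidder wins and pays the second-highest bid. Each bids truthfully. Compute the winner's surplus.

Ranking the bids: Xiulan $50,100; Hana $21,400; Diego $14,000; Alice $6,400; Ren $3,200; Maya $1,200.
Xiulan wins with the top bid and pays the second-highest, $21,400.
Surplus = $50,100 − $21,400 = $28,700.

Surplus = $28,700.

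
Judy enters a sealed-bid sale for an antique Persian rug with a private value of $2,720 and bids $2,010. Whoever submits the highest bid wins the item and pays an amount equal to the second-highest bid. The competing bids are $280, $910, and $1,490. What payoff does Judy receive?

$1,230

Highest competing bid: $1,490.
Judy's bid $2,010 is the highest overall, so Judy wins and pays the second-highest bid, $1,490.
Payoff = value − price = $2,720 − $1,490 = $1,230.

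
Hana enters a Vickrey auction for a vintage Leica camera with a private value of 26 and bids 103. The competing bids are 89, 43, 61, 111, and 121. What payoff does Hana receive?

Highest competing bid: 121.
Hana's bid 103 is not the highest, so Hana loses, pays nothing, and earns zero payoff.

Payoff = 0.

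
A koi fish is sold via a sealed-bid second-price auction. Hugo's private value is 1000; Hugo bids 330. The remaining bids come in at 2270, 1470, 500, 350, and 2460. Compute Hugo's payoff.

Highest competing bid: 2460.
Hugo's bid 330 is not the highest, so Hugo loses, pays nothing, and earns zero payoff.

0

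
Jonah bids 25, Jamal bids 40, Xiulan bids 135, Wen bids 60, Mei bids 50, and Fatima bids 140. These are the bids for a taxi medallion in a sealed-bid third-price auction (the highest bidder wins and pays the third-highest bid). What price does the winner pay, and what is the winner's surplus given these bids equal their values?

Price 60; surplus 80.

Ranking the bids: Fatima 140 > Xiulan 135 > Wen 60 > Mei 50 > Jamal 40 > Jonah 25.
Fatima is the highest bidder, so Fatima wins.
Under the third-price rule, the price is the third-highest bid: 60.
Surplus = 140 − 60 = 80.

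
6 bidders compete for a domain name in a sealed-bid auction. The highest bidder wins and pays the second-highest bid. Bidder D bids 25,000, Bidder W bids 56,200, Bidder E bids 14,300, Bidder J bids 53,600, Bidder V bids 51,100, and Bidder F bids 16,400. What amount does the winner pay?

The winner pays 53,600.

Bids in descending order: Bidder W 56,200; Bidder J 53,600; Bidder V 51,100; Bidder D 25,000; Bidder F 16,400; Bidder E 14,300.
Bidder W has the highest bid, so Bidder W wins.
The second-highest bid is 53,600, so that is what Bidder W pays.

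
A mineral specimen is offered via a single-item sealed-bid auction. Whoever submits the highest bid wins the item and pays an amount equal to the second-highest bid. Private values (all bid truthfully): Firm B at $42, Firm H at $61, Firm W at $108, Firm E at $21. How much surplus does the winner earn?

$47

Ranking the bids: Firm W $108, then Firm H $61, then Firm B $42, then Firm E $21.
Firm W wins with the top bid and pays the second-highest, $61.
Surplus = $108 − $61 = $47.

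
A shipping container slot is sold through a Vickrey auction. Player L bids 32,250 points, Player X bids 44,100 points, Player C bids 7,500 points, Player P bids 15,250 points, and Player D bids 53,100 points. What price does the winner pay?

Bids in descending order: Player D 53,100 points > Player X 44,100 points > Player L 32,250 points > Player P 15,250 points > Player C 7,500 points.
Player D has the highest bid, so Player D wins.
The second-highest bid is 44,100 points, so that is what Player D pays.

Price paid: 44,100 points.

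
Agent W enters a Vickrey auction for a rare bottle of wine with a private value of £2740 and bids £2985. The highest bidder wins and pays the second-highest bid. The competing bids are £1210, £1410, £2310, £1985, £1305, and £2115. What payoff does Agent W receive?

Highest competing bid: £2310.
Agent W's bid £2985 is the highest overall, so Agent W wins and pays the second-highest bid, £2310.
Payoff = value − price = £2740 − £2310 = £430.

Payoff = £430.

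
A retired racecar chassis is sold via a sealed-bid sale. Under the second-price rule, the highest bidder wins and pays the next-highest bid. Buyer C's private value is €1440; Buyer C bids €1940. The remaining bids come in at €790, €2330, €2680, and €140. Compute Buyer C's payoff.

Highest competing bid: €2680.
Buyer C's bid €1940 is not the highest, so Buyer C loses, pays nothing, and earns zero payoff.

Buyer C's payoff: €0.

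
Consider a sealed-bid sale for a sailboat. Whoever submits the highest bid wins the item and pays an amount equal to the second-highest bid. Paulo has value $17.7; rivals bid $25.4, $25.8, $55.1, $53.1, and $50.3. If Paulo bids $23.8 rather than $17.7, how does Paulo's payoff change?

$0.0

The highest competing bid is $55.1.
Bidding truthfully at $17.7: the top bid is $55.1 (a rival), so Paulo loses. Payoff = $0.0.
Bidding $23.8: the top bid is $55.1 (a rival), so Paulo loses. Payoff = $0.0.
Change = $0.0 − $0.0 = $0.0.
The bid only affects whether you win, not the price — here both bids land on the same side of the top rival bid, so the deviation is payoff-neutral.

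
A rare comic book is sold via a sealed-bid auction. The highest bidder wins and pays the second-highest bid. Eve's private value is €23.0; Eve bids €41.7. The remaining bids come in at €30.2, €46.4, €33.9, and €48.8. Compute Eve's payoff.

Payoff = €0.0.

Highest competing bid: €48.8.
Eve's bid €41.7 is not the highest, so Eve loses, pays nothing, and earns zero payoff.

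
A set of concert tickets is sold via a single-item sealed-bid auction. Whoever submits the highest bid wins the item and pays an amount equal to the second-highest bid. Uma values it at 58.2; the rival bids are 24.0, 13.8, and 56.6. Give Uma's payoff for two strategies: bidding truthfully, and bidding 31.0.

(a) 1.6  (b) 0.0

The highest competing bid is 56.6.
Bidding truthfully at 58.2: Uma has the top bid, wins, and pays the second-highest bid 56.6. Payoff = 58.2 − 56.6 = 1.6.
Bidding 31.0: the top bid is 56.6 (a rival), so Uma loses. Payoff = 0.0.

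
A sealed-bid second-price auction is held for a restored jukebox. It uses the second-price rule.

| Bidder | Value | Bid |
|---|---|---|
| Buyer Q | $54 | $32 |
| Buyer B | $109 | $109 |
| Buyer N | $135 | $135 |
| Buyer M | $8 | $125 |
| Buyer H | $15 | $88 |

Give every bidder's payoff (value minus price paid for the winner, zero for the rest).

Buyer Q $0, Buyer B $0, Buyer N $10, Buyer M $0, Buyer H $0.

Ranking the bids: Buyer N $135 > Buyer M $125 > Buyer B $109 > Buyer H $88 > Buyer Q $32.
Buyer N has the top bid and wins; the price is the second-highest bid, $125.
Buyer N's payoff = $135 − $125 = $10. All other bidders lose, so their payoff is 0.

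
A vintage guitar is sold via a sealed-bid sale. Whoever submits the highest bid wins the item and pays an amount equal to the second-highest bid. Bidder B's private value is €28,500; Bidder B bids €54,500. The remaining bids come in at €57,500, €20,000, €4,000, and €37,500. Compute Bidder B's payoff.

Bidder B's payoff: €0.

Highest competing bid: €57,500.
Bidder B's bid €54,500 is not the highest, so Bidder B loses, pays nothing, and earns zero payoff.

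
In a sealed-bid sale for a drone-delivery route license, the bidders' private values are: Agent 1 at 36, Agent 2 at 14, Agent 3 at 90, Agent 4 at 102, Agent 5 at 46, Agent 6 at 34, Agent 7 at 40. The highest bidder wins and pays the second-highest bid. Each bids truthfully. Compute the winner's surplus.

Ordered from highest: Agent 4 102; Agent 3 90; Agent 5 46; Agent 7 40; Agent 1 36; Agent 6 34; Agent 2 14.
Agent 4 wins with the top bid and pays the second-highest, 90.
Surplus = 102 − 90 = 12.

Surplus = 12.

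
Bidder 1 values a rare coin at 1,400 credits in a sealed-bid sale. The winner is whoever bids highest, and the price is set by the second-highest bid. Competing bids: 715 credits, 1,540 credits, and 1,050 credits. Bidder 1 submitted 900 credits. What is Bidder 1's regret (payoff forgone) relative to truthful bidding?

The highest competing bid is 1,540 credits.
Bidding truthfully at 1,400 credits: the top bid is 1,540 credits (a rival), so Bidder 1 loses. Payoff = 0 credits.
Bidding 900 credits: the top bid is 1,540 credits (a rival), so Bidder 1 loses. Payoff = 0 credits.
Regret = truthful payoff − actual payoff = 0 credits − 0 credits = 0 credits.
The bid only affects whether you win, not the price — here both bids land on the same side of the top rival bid, so the deviation is payoff-neutral.

0 credits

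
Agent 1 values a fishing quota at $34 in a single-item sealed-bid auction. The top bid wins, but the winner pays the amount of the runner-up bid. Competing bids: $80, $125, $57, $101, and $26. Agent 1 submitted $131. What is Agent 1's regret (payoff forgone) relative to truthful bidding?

Regret: $91.

The highest competing bid is $125.
Bidding truthfully at $34: the top bid is $125 (a rival), so Agent 1 loses. Payoff = $0.
Bidding $131: Agent 1 has the top bid, wins, and pays the second-highest bid $125. Payoff = $34 − $125 = -$91.
Regret = truthful payoff − actual payoff = $0 − -$91 = $91.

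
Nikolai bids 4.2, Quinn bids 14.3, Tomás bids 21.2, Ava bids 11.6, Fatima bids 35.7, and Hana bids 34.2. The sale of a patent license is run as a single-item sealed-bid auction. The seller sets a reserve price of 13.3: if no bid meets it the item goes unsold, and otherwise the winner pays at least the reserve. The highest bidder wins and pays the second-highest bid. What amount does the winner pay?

The winner pays 34.2.

Ranking the bids: Fatima 35.7 > Hana 34.2 > Tomás 21.2 > Quinn 14.3 > Ava 11.6 > Nikolai 4.2.
Fatima has the highest bid, so Fatima wins.
The second-highest bid is 34.2, which exceeds the reserve, so that sets the price.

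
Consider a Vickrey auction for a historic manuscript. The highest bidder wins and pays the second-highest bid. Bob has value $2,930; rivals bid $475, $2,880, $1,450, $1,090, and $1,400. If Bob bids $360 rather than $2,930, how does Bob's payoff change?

The highest competing bid is $2,880.
Bidding truthfully at $2,930: Bob has the top bid, wins, and pays the second-highest bid $2,880. Payoff = $2,930 − $2,880 = $50.
Bidding $360: the top bid is $2,880 (a rival), so Bob loses. Payoff = $0.
Change = $0 − $50 = -$50.
This is the dominant-strategy logic: truthful bidding weakly beats any alternative.

-$50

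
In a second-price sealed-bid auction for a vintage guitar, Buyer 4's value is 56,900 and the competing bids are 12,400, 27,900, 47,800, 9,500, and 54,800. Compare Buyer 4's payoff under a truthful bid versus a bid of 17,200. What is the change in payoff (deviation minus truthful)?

The highest competing bid is 54,800.
Bidding truthfully at 56,900: Buyer 4 has the top bid, wins, and pays the second-highest bid 54,800. Payoff = 56,900 − 54,800 = 2,100.
Bidding 17,200: the top bid is 54,800 (a rival), so Buyer 4 loses. Payoff = 0.
Change = 0 − 2,100 = -2,100.
This is the dominant-strategy logic: truthful bidding weakly beats any alternative.

-2,100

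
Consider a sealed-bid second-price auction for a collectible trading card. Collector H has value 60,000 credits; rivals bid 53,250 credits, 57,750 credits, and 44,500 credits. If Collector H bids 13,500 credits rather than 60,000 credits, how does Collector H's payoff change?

Change in payoff: -2,250 credits.

The highest competing bid is 57,750 credits.
Bidding truthfully at 60,000 credits: Collector H has the top bid, wins, and pays the second-highest bid 57,750 credits. Payoff = 60,000 credits − 57,750 credits = 2,250 credits.
Bidding 13,500 credits: the top bid is 57,750 credits (a rival), so Collector H loses. Payoff = 0 credits.
Change = 0 credits − 2,250 credits = -2,250 credits.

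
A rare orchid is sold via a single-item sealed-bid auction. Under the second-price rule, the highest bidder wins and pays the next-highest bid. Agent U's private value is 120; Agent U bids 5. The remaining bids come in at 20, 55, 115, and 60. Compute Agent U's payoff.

Payoff = 0.

Highest competing bid: 115.
Agent U's bid 5 is not the highest, so Agent U loses, pays nothing, and earns zero payoff.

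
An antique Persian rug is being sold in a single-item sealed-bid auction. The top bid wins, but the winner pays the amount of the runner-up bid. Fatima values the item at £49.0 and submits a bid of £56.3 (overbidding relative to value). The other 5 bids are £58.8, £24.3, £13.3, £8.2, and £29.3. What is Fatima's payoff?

Payoff = £0.0.

Highest competing bid: £58.8.
Fatima's bid £56.3 is not the highest, so Fatima loses, pays nothing, and earns zero payoff.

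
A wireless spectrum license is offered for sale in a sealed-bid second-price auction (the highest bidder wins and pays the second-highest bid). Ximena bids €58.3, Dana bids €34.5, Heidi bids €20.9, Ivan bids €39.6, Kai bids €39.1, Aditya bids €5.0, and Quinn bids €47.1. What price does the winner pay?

Price paid: €47.1.

Ranking the bids: Ximena €58.3; Quinn €47.1; Ivan €39.6; Kai €39.1; Dana €34.5; Heidi €20.9; Aditya €5.0.
Ximena is the highest bidder, so Ximena wins.
Under the second-price rule, the price is the second-highest bid: €47.1.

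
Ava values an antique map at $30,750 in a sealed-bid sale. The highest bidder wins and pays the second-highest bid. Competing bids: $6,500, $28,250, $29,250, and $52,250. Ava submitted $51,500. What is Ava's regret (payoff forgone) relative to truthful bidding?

$0

The highest competing bid is $52,250.
Bidding truthfully at $30,750: the top bid is $52,250 (a rival), so Ava loses. Payoff = $0.
Bidding $51,500: the top bid is $52,250 (a rival), so Ava loses. Payoff = $0.
Regret = truthful payoff − actual payoff = $0 − $0 = $0.
The bid only affects whether you win, not the price — here both bids land on the same side of the top rival bid, so the deviation is payoff-neutral.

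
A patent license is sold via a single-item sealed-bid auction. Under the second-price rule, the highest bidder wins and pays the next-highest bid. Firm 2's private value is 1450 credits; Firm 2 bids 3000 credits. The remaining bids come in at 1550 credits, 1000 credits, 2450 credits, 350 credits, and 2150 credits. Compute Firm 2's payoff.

-1000 credits

Highest competing bid: 2450 credits.
Firm 2's bid 3000 credits is the highest overall, so Firm 2 wins and pays the second-highest bid, 2450 credits.
Payoff = value − price = 1450 credits − 2450 credits = -1000 credits.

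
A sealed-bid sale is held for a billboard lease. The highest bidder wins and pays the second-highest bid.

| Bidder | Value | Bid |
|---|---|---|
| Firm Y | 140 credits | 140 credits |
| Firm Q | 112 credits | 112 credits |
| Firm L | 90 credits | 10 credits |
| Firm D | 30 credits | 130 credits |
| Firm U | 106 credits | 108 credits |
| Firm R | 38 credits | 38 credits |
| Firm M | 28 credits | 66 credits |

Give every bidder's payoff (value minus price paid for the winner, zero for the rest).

Payoffs: Firm Y 10 credits, Firm Q 0 credits, Firm L 0 credits, Firm D 0 credits, Firm U 0 credits, Firm R 0 credits, Firm M 0 credits.

Sorted high to low: Firm Y 140 credits, then Firm D 130 credits, then Firm Q 112 credits, then Firm U 108 credits, then Firm M 66 credits, then Firm R 38 credits, then Firm L 10 credits.
Firm Y has the top bid and wins; the price is the second-highest bid, 130 credits.
Firm Y's payoff = 140 credits − 130 credits = 10 credits. All other bidders lose, so their payoff is 0.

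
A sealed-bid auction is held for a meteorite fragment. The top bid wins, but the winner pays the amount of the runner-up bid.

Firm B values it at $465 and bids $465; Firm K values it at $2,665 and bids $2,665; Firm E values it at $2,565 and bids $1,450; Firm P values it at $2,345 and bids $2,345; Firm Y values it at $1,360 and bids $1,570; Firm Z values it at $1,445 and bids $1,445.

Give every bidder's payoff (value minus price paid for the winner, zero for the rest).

Ranking the bids: Firm K $2,665, then Firm P $2,345, then Firm Y $1,570, then Firm E $1,450, then Firm Z $1,445, then Firm B $465.
Firm K has the top bid and wins; the price is the second-highest bid, $2,345.
Firm K's payoff = $2,665 − $2,345 = $320. All other bidders lose, so their payoff is 0.

Payoffs: Firm B $0, Firm K $320, Firm E $0, Firm P $0, Firm Y $0, Firm Z $0.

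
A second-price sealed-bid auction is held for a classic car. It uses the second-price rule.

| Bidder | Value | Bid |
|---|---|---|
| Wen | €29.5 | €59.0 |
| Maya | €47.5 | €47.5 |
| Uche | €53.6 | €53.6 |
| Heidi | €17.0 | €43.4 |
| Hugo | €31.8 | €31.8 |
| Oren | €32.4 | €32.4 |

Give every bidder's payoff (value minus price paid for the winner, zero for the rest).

Ranking the bids: Wen €59.0, then Uche €53.6, then Maya €47.5, then Heidi €43.4, then Oren €32.4, then Hugo €31.8.
Wen has the top bid and wins; the price is the second-highest bid, €53.6.
Wen's payoff = €29.5 − €53.6 = -€24.1. All other bidders lose, so their payoff is 0.

Wen -€24.1, Maya €0.0, Uche €0.0, Heidi €0.0, Hugo €0.0, Oren €0.0.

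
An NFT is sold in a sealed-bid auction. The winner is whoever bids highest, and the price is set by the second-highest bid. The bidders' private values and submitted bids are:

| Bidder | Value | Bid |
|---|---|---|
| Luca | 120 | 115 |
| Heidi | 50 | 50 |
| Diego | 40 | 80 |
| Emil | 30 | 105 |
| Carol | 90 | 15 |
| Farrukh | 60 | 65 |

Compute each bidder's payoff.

Payoffs: Luca 15, Heidi 0, Diego 0, Emil 0, Carol 0, Farrukh 0.

Ordered from highest: Luca 115; Emil 105; Diego 80; Farrukh 65; Heidi 50; Carol 15.
Luca has the top bid and wins; the price is the second-highest bid, 105.
Luca's payoff = 120 − 105 = 15. All other bidders lose, so their payoff is 0.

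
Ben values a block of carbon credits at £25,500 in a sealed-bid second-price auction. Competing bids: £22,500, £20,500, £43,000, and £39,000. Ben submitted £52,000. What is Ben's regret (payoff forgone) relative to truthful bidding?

The highest competing bid is £43,000.
Bidding truthfully at £25,500: the top bid is £43,000 (a rival), so Ben loses. Payoff = £0.
Bidding £52,000: Ben has the top bid, wins, and pays the second-highest bid £43,000. Payoff = £25,500 − £43,000 = -£17,500.
Regret = truthful payoff − actual payoff = £0 − -£17,500 = £17,500.

Payoff forgone: £17,500.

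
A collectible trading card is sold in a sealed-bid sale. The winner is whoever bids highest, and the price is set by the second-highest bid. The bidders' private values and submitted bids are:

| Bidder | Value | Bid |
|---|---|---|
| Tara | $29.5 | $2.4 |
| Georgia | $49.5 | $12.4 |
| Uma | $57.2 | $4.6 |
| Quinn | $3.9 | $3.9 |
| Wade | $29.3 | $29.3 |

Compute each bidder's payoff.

Payoffs: Tara $0.0, Georgia $0.0, Uma $0.0, Quinn $0.0, Wade $16.9.

Ranking the bids: Wade $29.3 > Georgia $12.4 > Uma $4.6 > Quinn $3.9 > Tara $2.4.
Wade has the top bid and wins; the price is the second-highest bid, $12.4.
Wade's payoff = $29.3 − $12.4 = $16.9. All other bidders lose, so their payoff is 0.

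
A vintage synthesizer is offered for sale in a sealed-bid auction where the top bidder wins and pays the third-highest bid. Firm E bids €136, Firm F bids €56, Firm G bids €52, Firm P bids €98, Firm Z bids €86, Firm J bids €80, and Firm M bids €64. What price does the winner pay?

Price paid: €86.

Sorted high to low: Firm E €136, then Firm P €98, then Firm Z €86, then Firm J €80, then Firm M €64, then Firm F €56, then Firm G €52.
Firm E is the highest bidder, so Firm E wins.
Under the third-price rule, the price is the third-highest bid: €86.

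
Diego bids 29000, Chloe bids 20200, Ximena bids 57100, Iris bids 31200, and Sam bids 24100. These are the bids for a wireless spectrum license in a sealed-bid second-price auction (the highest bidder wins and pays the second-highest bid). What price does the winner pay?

Price paid: 31200.

Bids in descending order: Ximena 57100, then Iris 31200, then Diego 29000, then Sam 24100, then Chloe 20200.
Ximena is the highest bidder, so Ximena wins.
Under the second-price rule, the price is the second-highest bid: 31200.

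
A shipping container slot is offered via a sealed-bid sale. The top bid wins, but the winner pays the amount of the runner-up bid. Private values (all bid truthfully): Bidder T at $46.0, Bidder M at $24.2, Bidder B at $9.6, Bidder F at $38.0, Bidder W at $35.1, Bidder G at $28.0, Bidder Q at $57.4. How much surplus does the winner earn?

Ordered from highest: Bidder Q $57.4, then Bidder T $46.0, then Bidder F $38.0, then Bidder W $35.1, then Bidder G $28.0, then Bidder M $24.2, then Bidder B $9.6.
Bidder Q wins with the top bid and pays the second-highest, $46.0.
Surplus = $57.4 − $46.0 = $11.4.

Surplus = $11.4.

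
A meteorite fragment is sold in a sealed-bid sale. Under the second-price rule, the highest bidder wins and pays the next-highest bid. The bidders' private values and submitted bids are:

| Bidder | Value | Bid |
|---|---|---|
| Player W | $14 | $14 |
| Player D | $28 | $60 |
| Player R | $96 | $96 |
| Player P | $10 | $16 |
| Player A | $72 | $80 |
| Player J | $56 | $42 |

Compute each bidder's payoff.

Player W $0, Player D $0, Player R $16, Player P $0, Player A $0, Player J $0.

Sorted high to low: Player R $96, then Player A $80, then Player D $60, then Player J $42, then Player P $16, then Player W $14.
Player R has the top bid and wins; the price is the second-highest bid, $80.
Player R's payoff = $96 − $80 = $16. All other bidders lose, so their payoff is 0.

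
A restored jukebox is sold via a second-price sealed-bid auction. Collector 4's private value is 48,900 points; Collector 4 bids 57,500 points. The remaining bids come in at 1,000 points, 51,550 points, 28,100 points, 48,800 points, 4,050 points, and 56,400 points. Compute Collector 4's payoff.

Highest competing bid: 56,400 points.
Collector 4's bid 57,500 points is the highest overall, so Collector 4 wins and pays the second-highest bid, 56,400 points.
Payoff = value − price = 48,900 points − 56,400 points = -7,500 points.
Overbidding won the item at a price above value — truthful bidding would have avoided this loss.

Payoff = -7,500 points.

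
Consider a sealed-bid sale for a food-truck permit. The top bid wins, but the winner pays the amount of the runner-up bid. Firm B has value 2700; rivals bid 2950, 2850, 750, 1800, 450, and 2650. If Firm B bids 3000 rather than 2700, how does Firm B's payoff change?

Payoff change: -250.

The highest competing bid is 2950.
Bidding truthfully at 2700: the top bid is 2950 (a rival), so Firm B loses. Payoff = 0.
Bidding 3000: Firm B has the top bid, wins, and pays the second-highest bid 2950. Payoff = 2700 − 2950 = -250.
Change = -250 − 0 = -250.
Deviating from a truthful bid can only lose payoff in a second-price auction — never gain.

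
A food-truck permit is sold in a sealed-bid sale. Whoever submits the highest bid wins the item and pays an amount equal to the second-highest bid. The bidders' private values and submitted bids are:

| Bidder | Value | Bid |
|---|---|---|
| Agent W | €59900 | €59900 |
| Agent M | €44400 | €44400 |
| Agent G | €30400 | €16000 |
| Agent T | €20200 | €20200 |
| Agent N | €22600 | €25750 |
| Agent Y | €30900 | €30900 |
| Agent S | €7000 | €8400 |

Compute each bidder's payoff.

Payoffs: Agent W €15500, Agent M €0, Agent G €0, Agent T €0, Agent N €0, Agent Y €0, Agent S €0.

Ranking the bids: Agent W €59900 > Agent M €44400 > Agent Y €30900 > Agent N €25750 > Agent T €20200 > Agent G €16000 > Agent S €8400.
Agent W has the top bid and wins; the price is the second-highest bid, €44400.
Agent W's payoff = €59900 − €44400 = €15500. All other bidders lose, so their payoff is 0.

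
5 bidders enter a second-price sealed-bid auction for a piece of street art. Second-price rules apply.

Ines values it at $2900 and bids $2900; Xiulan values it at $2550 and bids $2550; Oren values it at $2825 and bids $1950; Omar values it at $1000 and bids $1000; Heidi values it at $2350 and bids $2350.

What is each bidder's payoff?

Ines $350, Xiulan $0, Oren $0, Omar $0, Heidi $0.

Sorted high to low: Ines $2900; Xiulan $2550; Heidi $2350; Oren $1950; Omar $1000.
Ines has the top bid and wins; the price is the second-highest bid, $2550.
Ines's payoff = $2900 − $2550 = $350. All other bidders lose, so their payoff is 0.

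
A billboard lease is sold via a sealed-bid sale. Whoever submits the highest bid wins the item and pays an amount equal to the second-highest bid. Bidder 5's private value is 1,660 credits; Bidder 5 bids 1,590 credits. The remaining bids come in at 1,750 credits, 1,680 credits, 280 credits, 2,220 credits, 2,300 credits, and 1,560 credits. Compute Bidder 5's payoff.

Payoff = 0 credits.

Highest competing bid: 2,300 credits.
Bidder 5's bid 1,590 credits is not the highest, so Bidder 5 loses, pays nothing, and earns zero payoff.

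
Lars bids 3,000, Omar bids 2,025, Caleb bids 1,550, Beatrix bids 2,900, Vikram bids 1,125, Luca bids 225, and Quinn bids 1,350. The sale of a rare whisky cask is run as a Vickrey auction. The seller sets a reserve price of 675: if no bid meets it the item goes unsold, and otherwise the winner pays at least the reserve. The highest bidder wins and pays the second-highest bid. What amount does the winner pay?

Ranking the bids: Lars 3,000, then Beatrix 2,900, then Omar 2,025, then Caleb 1,550, then Quinn 1,350, then Vikram 1,125, then Luca 225.
Lars has the highest bid, so Lars wins.
The second-highest bid is 2,900, which exceeds the reserve, so that sets the price.

Price paid: 2,900.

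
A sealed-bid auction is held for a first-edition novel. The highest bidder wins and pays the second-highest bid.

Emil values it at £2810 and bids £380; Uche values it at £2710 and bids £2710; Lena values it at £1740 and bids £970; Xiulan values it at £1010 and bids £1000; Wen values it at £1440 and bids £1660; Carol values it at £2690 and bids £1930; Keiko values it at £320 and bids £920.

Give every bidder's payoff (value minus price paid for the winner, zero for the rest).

Emil £0, Uche £780, Lena £0, Xiulan £0, Wen £0, Carol £0, Keiko £0.

Ordered from highest: Uche £2710 > Carol £1930 > Wen £1660 > Xiulan £1000 > Lena £970 > Keiko £920 > Emil £380.
Uche has the top bid and wins; the price is the second-highest bid, £1930.
Uche's payoff = £2710 − £1930 = £780. All other bidders lose, so their payoff is 0.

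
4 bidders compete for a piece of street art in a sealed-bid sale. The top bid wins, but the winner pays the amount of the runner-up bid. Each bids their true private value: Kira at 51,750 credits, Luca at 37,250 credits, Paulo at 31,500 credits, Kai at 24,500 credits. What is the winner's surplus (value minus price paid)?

Winner's surplus: 14,500 credits.

Ordered from highest: Kira 51,750 credits > Luca 37,250 credits > Paulo 31,500 credits > Kai 24,500 credits.
Kira wins with the top bid and pays the second-highest, 37,250 credits.
Surplus = 51,750 credits − 37,250 credits = 14,500 credits.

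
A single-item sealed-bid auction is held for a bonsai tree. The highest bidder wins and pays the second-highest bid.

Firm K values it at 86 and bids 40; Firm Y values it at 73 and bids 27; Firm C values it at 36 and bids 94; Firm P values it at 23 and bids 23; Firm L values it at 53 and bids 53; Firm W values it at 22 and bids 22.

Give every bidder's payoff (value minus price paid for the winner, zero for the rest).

Firm K 0, Firm Y 0, Firm C -17, Firm P 0, Firm L 0, Firm W 0.

Bids in descending order: Firm C 94; Firm L 53; Firm K 40; Firm Y 27; Firm P 23; Firm W 22.
Firm C has the top bid and wins; the price is the second-highest bid, 53.
Firm C's payoff = 36 − 53 = -17. All other bidders lose, so their payoff is 0.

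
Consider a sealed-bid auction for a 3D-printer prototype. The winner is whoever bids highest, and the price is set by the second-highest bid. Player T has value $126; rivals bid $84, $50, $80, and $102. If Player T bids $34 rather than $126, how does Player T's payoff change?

Payoff change: -$24.

The highest competing bid is $102.
Bidding truthfully at $126: Player T has the top bid, wins, and pays the second-highest bid $102. Payoff = $126 − $102 = $24.
Bidding $34: the top bid is $102 (a rival), so Player T loses. Payoff = $0.
Change = $0 − $24 = -$24.
Deviating from a truthful bid can only lose payoff in a second-price auction — never gain.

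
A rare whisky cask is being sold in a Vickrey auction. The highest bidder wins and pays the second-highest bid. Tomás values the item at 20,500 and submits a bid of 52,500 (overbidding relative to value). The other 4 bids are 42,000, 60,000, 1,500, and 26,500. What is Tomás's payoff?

Highest competing bid: 60,000.
Tomás's bid 52,500 is not the highest, so Tomás loses, pays nothing, and earns zero payoff.

Payoff = 0.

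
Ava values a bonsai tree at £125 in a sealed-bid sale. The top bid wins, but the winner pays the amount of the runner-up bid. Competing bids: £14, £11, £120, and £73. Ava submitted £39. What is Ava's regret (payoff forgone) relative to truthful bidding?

£5

The highest competing bid is £120.
Bidding truthfully at £125: Ava has the top bid, wins, and pays the second-highest bid £120. Payoff = £125 − £120 = £5.
Bidding £39: the top bid is £120 (a rival), so Ava loses. Payoff = £0.
Regret = truthful payoff − actual payoff = £5 − £0 = £5.
This is the dominant-strategy logic: truthful bidding weakly beats any alternative.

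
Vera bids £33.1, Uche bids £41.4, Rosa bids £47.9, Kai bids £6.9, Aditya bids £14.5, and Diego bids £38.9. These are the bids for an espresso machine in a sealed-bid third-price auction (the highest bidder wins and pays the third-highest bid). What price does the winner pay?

Sorted high to low: Rosa £47.9; Uche £41.4; Diego £38.9; Vera £33.1; Aditya £14.5; Kai £6.9.
Rosa is the highest bidder, so Rosa wins.
Under the third-price rule, the price is the third-highest bid: £38.9.

Price paid: £38.9.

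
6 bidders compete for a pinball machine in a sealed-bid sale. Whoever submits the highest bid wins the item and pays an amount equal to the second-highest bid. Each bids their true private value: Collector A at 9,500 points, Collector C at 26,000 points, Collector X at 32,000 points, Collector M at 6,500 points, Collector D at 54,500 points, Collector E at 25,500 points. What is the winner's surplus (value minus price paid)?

22,500 points

Bids in descending order: Collector D 54,500 points > Collector X 32,000 points > Collector C 26,000 points > Collector E 25,500 points > Collector A 9,500 points > Collector M 6,500 points.
Collector D wins with the top bid and pays the second-highest, 32,000 points.
Surplus = 54,500 points − 32,000 points = 22,500 points.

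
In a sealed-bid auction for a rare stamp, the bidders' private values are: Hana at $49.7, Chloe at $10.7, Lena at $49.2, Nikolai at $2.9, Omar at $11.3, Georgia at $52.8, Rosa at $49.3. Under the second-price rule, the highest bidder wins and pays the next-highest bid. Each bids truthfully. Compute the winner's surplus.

Ranking the bids: Georgia $52.8 > Hana $49.7 > Rosa $49.3 > Lena $49.2 > Omar $11.3 > Chloe $10.7 > Nikolai $2.9.
Georgia wins with the top bid and pays the second-highest, $49.7.
Surplus = $52.8 − $49.7 = $3.1.

$3.1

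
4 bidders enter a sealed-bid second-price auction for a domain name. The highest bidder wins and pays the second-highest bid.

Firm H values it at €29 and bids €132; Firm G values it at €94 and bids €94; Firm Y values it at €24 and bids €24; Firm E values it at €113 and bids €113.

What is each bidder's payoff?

Bids in descending order: Firm H €132 > Firm E €113 > Firm G €94 > Firm Y €24.
Firm H has the top bid and wins; the price is the second-highest bid, €113.
Firm H's payoff = €29 − €113 = -€84. All other bidders lose, so their payoff is 0.

Firm H -€84, Firm G €0, Firm Y €0, Firm E €0.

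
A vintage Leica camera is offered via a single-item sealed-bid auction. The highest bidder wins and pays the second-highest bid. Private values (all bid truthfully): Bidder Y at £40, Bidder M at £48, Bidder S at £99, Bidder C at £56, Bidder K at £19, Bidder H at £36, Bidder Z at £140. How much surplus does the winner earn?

Ranking the bids: Bidder Z £140 > Bidder S £99 > Bidder C £56 > Bidder M £48 > Bidder Y £40 > Bidder H £36 > Bidder K £19.
Bidder Z wins with the top bid and pays the second-highest, £99.
Surplus = £140 − £99 = £41.

Winner's surplus: £41.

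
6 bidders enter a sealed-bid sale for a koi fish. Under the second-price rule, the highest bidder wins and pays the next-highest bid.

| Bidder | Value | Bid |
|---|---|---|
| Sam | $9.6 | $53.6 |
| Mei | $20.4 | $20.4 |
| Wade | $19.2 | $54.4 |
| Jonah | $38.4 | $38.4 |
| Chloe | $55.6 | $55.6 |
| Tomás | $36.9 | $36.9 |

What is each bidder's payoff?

Sam $0.0, Mei $0.0, Wade $0.0, Jonah $0.0, Chloe $1.2, Tomás $0.0.

Sorted high to low: Chloe $55.6, then Wade $54.4, then Sam $53.6, then Jonah $38.4, then Tomás $36.9, then Mei $20.4.
Chloe has the top bid and wins; the price is the second-highest bid, $54.4.
Chloe's payoff = $55.6 − $54.4 = $1.2. All other bidders lose, so their payoff is 0.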